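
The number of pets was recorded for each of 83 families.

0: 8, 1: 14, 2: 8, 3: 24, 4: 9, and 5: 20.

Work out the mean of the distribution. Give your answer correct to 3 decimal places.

2.867

Values: 0, 1, 2, 3, 4, 5
Σfx = 8×0 + 14×1 + 8×2 + 24×3 + 9×4 + 20×5 = 238
n = Σf = 83
Mean = 238 / 83 = 2.8675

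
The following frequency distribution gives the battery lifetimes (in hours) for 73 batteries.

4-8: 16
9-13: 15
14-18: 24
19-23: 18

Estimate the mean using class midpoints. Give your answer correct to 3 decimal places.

Midpoints: 6, 11, 16, 21
Σfm = 16×6 + 15×11 + 24×16 + 18×21 = 1023
n = Σf = 73
Mean = 1023 / 73 = 14.0137

14.014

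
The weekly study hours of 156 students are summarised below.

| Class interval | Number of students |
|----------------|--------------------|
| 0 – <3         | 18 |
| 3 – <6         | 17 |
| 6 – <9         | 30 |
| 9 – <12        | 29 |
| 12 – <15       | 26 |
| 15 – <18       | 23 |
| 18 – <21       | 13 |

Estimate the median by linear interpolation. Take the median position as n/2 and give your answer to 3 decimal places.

10.345

Cumulative frequencies: 18, 35, 65, 94, 120, 143, 156
n = 156; position = n/2 = 78.
This falls in the class 9 – <12: L = 9, F = 65, f = 29, h = 3.
Median ≈ 9 + ((78 − 65) / 29) × 3 = 10.3448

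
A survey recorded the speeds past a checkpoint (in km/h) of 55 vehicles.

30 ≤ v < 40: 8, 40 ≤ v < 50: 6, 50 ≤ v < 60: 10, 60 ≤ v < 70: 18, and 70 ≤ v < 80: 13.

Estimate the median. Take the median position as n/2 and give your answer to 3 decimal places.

61.944

Cumulative frequencies: 8, 14, 24, 42, 55
n = 55; position = n/2 = 27.5.
This falls in the class 60 ≤ v < 70: L = 60, F = 24, f = 18, h = 10.
Median ≈ 60 + ((27.5 − 24) / 18) × 10 = 61.9444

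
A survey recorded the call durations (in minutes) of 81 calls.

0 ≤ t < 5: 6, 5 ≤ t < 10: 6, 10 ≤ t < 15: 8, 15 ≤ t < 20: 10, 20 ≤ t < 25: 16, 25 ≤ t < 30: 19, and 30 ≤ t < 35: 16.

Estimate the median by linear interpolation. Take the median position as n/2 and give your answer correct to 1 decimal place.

23.3

Cumulative frequencies: 6, 12, 20, 30, 46, 65, 81
n = 81; position = n/2 = 40.5.
This falls in the class 20 ≤ t < 25: L = 20, F = 30, f = 16, h = 5.
Median ≈ 20 + ((40.5 − 30) / 16) × 5 = 23.2812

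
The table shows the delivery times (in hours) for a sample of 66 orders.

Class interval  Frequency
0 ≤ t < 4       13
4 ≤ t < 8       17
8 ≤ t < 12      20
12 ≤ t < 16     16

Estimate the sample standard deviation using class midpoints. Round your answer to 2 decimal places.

4.27

Midpoints: 2, 6, 10, 14
n = 66, Σfm = 552, mean = 8.3636
Σfm² = 5800
Σf(m − x̄)² = Σfm² − (Σfm)²/n = 5800 − 552²/66 = 1183.2727
Sample variance = 1183.2727 / 65 = 18.2042
Standard deviation = √18.2042 = 4.2666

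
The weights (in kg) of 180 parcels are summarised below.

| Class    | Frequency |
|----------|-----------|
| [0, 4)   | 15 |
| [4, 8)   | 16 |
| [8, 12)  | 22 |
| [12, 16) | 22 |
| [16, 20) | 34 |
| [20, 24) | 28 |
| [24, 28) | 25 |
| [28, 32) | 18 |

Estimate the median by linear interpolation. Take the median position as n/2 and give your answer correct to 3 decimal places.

17.765

Cumulative frequencies: 15, 31, 53, 75, 109, 137, 162, 180
n = 180; position = n/2 = 90.
This falls in the class [16, 20): L = 16, F = 75, f = 34, h = 4.
Median ≈ 16 + ((90 − 75) / 34) × 4 = 17.7647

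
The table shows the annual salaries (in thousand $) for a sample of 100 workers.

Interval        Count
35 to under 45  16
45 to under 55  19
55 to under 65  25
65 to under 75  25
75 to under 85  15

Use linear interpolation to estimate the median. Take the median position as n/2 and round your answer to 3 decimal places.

61.000

Cumulative frequencies: 16, 35, 60, 85, 100
n = 100; position = n/2 = 50.
This falls in the class 55 to under 65: L = 55, F = 35, f = 25, h = 10.
Median ≈ 55 + ((50 − 35) / 25) × 10 = 61.0000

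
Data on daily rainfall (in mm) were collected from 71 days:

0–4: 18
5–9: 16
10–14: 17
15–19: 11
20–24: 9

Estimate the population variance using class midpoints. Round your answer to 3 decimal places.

44.912

Midpoints: 2, 7, 12, 17, 22
n = 71, Σfm = 737, mean = 10.3803
Σfm² = 10839
Σf(m − x̄)² = Σfm² − (Σfm)²/n = 10839 − 737²/71 = 3188.7324
Population variance = 3188.7324 / 71 = 44.9117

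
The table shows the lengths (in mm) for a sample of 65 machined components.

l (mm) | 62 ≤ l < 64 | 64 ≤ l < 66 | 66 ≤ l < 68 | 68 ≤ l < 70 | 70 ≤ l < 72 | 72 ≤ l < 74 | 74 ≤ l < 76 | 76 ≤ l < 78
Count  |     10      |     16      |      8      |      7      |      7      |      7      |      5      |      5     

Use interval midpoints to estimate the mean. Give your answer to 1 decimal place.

68.6

Midpoints: 63, 65, 67, 69, 71, 73, 75, 77
Σfm = 10×63 + 16×65 + 8×67 + 7×69 + 7×71 + 7×73 + 5×75 + 5×77 = 4457
n = Σf = 65
Mean = 4457 / 65 = 68.5692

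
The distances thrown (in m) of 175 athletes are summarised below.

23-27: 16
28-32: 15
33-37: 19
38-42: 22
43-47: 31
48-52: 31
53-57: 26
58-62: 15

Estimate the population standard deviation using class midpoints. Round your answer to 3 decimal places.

Midpoints: 25, 30, 35, 40, 45, 50, 55, 60
n = 175, Σfm = 7670, mean = 43.8286
Σfm² = 354900
Σf(m − x̄)² = Σfm² − (Σfm)²/n = 354900 − 7670²/175 = 18734.8571
Population variance = 18734.8571 / 175 = 107.0563
Standard deviation = √107.0563 = 10.3468

10.347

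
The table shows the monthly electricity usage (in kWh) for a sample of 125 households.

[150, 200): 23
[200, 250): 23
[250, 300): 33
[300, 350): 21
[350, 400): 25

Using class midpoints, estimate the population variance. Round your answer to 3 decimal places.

Midpoints: 175, 225, 275, 325, 375
n = 125, Σfm = 34475, mean = 275.8000
Σfm² = 10098125
Σf(m − x̄)² = Σfm² − (Σfm)²/n = 10098125 − 34475²/125 = 589920.0000
Population variance = 589920.0000 / 125 = 4719.3600

4719.360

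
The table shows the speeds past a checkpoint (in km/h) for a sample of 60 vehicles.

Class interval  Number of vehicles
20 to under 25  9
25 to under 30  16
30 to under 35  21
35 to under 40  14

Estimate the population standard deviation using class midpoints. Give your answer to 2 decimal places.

4.97

Midpoints: 22.5, 27.5, 32.5, 37.5
n = 60, Σfm = 1850, mean = 30.8333
Σfm² = 58525
Σf(m − x̄)² = Σfm² − (Σfm)²/n = 58525 − 1850²/60 = 1483.3333
Population variance = 1483.3333 / 60 = 24.7222
Standard deviation = √24.7222 = 4.9721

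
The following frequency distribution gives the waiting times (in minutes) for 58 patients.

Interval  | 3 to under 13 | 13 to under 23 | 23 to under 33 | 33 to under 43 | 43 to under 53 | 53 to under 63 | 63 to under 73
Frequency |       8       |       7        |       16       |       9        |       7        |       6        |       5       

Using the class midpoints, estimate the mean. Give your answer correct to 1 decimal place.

34.6

Midpoints: 8, 18, 28, 38, 48, 58, 68
Σfm = 8×8 + 7×18 + 16×28 + 9×38 + 7×48 + 6×58 + 5×68 = 2004
n = Σf = 58
Mean = 2004 / 58 = 34.5517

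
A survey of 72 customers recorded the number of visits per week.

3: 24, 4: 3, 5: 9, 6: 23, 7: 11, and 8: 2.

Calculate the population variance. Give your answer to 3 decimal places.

Values: 3, 4, 5, 6, 7, 8
n = 72, Σfx = 360, mean = 5.0000
Σfx² = 1984
Σf(x − x̄)² = Σfx² − (Σfx)²/n = 1984 − 360²/72 = 184.0000
Population variance = 184.0000 / 72 = 2.5556

2.556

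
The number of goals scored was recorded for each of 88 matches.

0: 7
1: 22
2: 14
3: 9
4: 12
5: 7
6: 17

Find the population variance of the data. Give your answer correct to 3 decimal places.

4.068

Values: 0, 1, 2, 3, 4, 5, 6
n = 88, Σfx = 262, mean = 2.9773
Σfx² = 1138
Σf(x − x̄)² = Σfx² − (Σfx)²/n = 1138 − 262²/88 = 357.9545
Population variance = 357.9545 / 88 = 4.0677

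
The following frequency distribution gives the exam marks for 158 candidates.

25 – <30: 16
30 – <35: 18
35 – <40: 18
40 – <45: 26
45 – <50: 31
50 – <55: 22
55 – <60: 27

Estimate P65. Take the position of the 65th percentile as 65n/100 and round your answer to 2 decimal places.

Cumulative frequencies: 16, 34, 52, 78, 109, 131, 158
n = 158; position = 65n/100 = 102.7.
This falls in the class 45 – <50: L = 45, F = 78, f = 31, h = 5.
65th percentile ≈ 45 + ((102.7 − 78) / 31) × 5 = 48.9839

48.98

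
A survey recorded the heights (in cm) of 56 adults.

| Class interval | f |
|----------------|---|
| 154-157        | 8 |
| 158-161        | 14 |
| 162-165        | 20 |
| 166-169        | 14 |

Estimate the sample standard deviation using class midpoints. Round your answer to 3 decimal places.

4.016

Midpoints: 155.5, 159.5, 163.5, 167.5
n = 56, Σfm = 9092, mean = 162.3571
Σfm² = 1477038
Σf(m − x̄)² = Σfm² − (Σfm)²/n = 1477038 − 9092²/56 = 886.8571
Sample variance = 886.8571 / 55 = 16.1247
Standard deviation = √16.1247 = 4.0156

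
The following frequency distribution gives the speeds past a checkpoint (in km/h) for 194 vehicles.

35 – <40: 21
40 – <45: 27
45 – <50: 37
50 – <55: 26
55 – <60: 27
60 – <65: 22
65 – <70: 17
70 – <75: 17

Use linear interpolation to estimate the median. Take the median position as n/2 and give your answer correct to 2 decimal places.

52.31

Cumulative frequencies: 21, 48, 85, 111, 138, 160, 177, 194
n = 194; position = n/2 = 97.
This falls in the class 50 – <55: L = 50, F = 85, f = 26, h = 5.
Median ≈ 50 + ((97 − 85) / 26) × 5 = 52.3077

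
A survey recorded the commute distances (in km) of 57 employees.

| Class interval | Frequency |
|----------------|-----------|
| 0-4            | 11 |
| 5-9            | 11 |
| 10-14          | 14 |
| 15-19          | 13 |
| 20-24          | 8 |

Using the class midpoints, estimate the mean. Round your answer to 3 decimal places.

11.649

Midpoints: 2, 7, 12, 17, 22
Σfm = 11×2 + 11×7 + 14×12 + 13×17 + 8×22 = 664
n = Σf = 57
Mean = 664 / 57 = 11.6491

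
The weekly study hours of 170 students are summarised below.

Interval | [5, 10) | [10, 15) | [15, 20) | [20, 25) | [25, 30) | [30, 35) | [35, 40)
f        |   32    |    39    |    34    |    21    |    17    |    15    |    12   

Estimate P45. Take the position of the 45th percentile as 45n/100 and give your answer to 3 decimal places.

15.809

Cumulative frequencies: 32, 71, 105, 126, 143, 158, 170
n = 170; position = 45n/100 = 76.5.
This falls in the class [15, 20): L = 15, F = 71, f = 34, h = 5.
45th percentile ≈ 15 + ((76.5 − 71) / 34) × 5 = 15.8088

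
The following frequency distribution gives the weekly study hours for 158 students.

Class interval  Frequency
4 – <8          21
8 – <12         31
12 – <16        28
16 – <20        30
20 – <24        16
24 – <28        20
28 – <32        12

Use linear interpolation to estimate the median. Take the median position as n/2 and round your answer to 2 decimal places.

15.86

Cumulative frequencies: 21, 52, 80, 110, 126, 146, 158
n = 158; position = n/2 = 79.
This falls in the class 12 – <16: L = 12, F = 52, f = 28, h = 4.
Median ≈ 12 + ((79 − 52) / 28) × 4 = 15.8571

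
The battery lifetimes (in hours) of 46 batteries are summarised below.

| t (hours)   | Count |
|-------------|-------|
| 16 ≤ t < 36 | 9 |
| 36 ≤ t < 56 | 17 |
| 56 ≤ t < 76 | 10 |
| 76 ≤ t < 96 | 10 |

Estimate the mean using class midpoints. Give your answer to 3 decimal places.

Midpoints: 26, 46, 66, 86
Σfm = 9×26 + 17×46 + 10×66 + 10×86 = 2536
n = Σf = 46
Mean = 2536 / 46 = 55.1304

55.130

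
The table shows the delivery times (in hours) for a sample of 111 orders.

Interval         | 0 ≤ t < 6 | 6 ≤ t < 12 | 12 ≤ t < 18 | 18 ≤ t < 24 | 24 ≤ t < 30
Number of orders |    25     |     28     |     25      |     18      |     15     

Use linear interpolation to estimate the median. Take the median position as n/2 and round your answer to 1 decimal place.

12.6

Cumulative frequencies: 25, 53, 78, 96, 111
n = 111; position = n/2 = 55.5.
This falls in the class 12 ≤ t < 18: L = 12, F = 53, f = 25, h = 6.
Median ≈ 12 + ((55.5 − 53) / 25) × 6 = 12.6000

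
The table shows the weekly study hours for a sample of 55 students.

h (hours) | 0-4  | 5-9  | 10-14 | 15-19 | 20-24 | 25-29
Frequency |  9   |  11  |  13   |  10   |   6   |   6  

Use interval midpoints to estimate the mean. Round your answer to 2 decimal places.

Midpoints: 2, 7, 12, 17, 22, 27
Σfm = 9×2 + 11×7 + 13×12 + 10×17 + 6×22 + 6×27 = 715
n = Σf = 55
Mean = 715 / 55 = 13.0000

13.00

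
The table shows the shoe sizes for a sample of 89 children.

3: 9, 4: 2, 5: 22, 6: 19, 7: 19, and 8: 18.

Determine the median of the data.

Cumulative frequencies: 9, 11, 33, 52, 71, 89
n = 89, so the median is the value in position (n+1)/2 = 45.
Position 45 falls at value 6.

6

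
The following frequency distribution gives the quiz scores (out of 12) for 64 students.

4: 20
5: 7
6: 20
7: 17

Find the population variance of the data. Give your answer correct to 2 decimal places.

1.41

Values: 4, 5, 6, 7
n = 64, Σfx = 354, mean = 5.5312
Σfx² = 2048
Σf(x − x̄)² = Σfx² − (Σfx)²/n = 2048 − 354²/64 = 89.9375
Population variance = 89.9375 / 64 = 1.4053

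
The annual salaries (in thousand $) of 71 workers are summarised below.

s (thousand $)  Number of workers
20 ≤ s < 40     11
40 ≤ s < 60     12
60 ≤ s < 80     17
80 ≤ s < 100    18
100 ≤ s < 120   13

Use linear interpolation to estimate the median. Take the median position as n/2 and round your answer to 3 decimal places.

Cumulative frequencies: 11, 23, 40, 58, 71
n = 71; position = n/2 = 35.5.
This falls in the class 60 ≤ s < 80: L = 60, F = 23, f = 17, h = 20.
Median ≈ 60 + ((35.5 − 23) / 17) × 20 = 74.7059

74.706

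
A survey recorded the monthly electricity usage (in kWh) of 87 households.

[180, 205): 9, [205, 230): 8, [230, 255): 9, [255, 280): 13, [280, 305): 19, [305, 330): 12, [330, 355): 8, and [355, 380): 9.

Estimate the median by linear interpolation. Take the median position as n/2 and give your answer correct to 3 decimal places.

285.921

Cumulative frequencies: 9, 17, 26, 39, 58, 70, 78, 87
n = 87; position = n/2 = 43.5.
This falls in the class [280, 305): L = 280, F = 39, f = 19, h = 25.
Median ≈ 280 + ((43.5 − 39) / 19) × 25 = 285.9211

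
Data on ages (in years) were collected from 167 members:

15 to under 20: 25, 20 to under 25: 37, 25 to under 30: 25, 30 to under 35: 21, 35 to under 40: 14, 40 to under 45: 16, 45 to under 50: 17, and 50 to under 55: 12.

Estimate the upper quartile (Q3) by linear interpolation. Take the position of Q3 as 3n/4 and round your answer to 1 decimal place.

41.0

Cumulative frequencies: 25, 62, 87, 108, 122, 138, 155, 167
n = 167; position = 3n/4 = 125.25.
This falls in the class 40 to under 45: L = 40, F = 122, f = 16, h = 5.
Upper quartile ≈ 40 + ((125.25 − 122) / 16) × 5 = 41.0156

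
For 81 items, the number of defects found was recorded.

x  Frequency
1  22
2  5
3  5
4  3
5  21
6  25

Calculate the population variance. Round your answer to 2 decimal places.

4.23

Values: 1, 2, 3, 4, 5, 6
n = 81, Σfx = 314, mean = 3.8765
Σfx² = 1560
Σf(x − x̄)² = Σfx² − (Σfx)²/n = 1560 − 314²/81 = 342.7654
Population variance = 342.7654 / 81 = 4.2317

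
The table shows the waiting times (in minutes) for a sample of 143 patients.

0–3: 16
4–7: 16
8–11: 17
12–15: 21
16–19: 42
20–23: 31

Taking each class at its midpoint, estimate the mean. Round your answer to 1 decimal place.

Midpoints: 1.5, 5.5, 9.5, 13.5, 17.5, 21.5
Σfm = 16×1.5 + 16×5.5 + 17×9.5 + 21×13.5 + 42×17.5 + 31×21.5 = 1958.5
n = Σf = 143
Mean = 1958.5 / 143 = 13.6958

13.7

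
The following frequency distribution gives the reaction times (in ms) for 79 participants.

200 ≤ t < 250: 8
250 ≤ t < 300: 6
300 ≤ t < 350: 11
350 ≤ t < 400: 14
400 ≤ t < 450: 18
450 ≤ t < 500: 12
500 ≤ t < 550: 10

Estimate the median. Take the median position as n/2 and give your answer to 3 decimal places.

401.389

Cumulative frequencies: 8, 14, 25, 39, 57, 69, 79
n = 79; position = n/2 = 39.5.
This falls in the class 400 ≤ t < 450: L = 400, F = 39, f = 18, h = 50.
Median ≈ 400 + ((39.5 − 39) / 18) × 50 = 401.3889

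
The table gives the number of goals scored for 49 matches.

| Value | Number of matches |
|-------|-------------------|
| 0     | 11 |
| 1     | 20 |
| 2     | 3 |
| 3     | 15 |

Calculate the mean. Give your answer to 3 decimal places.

1.449

Values: 0, 1, 2, 3
Σfx = 11×0 + 20×1 + 3×2 + 15×3 = 71
n = Σf = 49
Mean = 71 / 49 = 1.4490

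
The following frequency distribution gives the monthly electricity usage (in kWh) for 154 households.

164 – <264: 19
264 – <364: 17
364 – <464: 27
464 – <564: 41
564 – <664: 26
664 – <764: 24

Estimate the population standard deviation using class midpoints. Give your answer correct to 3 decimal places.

156.136

Midpoints: 214, 314, 414, 514, 614, 714
n = 154, Σfm = 74756, mean = 485.4286
Σfm² = 40042984
Σf(m − x̄)² = Σfm² − (Σfm)²/n = 40042984 − 74756²/154 = 3754285.7143
Population variance = 3754285.7143 / 154 = 24378.4787
Standard deviation = √24378.4787 = 156.1361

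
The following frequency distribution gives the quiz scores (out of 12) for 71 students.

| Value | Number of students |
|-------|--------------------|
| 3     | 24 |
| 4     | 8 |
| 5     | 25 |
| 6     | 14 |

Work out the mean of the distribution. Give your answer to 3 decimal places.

Values: 3, 4, 5, 6
Σfx = 24×3 + 8×4 + 25×5 + 14×6 = 313
n = Σf = 71
Mean = 313 / 71 = 4.4085

4.408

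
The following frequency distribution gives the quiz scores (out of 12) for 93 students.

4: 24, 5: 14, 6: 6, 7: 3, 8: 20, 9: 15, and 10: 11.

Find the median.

7

Cumulative frequencies: 24, 38, 44, 47, 67, 82, 93
n = 93, so the median is the value in position (n+1)/2 = 47.
Position 47 falls at value 7.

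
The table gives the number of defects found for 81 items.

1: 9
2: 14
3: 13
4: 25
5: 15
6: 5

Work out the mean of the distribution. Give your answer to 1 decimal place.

3.5

Values: 1, 2, 3, 4, 5, 6
Σfx = 9×1 + 14×2 + 13×3 + 25×4 + 15×5 + 5×6 = 281
n = Σf = 81
Mean = 281 / 81 = 3.4691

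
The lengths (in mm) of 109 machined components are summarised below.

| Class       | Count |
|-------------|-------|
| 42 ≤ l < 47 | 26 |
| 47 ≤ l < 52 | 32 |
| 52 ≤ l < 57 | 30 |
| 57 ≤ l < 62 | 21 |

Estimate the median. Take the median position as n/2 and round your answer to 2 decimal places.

51.45

Cumulative frequencies: 26, 58, 88, 109
n = 109; position = n/2 = 54.5.
This falls in the class 47 ≤ l < 52: L = 47, F = 26, f = 32, h = 5.
Median ≈ 47 + ((54.5 − 26) / 32) × 5 = 51.4531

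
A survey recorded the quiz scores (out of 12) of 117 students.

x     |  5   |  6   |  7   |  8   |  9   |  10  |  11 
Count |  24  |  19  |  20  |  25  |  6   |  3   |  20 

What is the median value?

Cumulative frequencies: 24, 43, 63, 88, 94, 97, 117
n = 117, so the median is the value in position (n+1)/2 = 59.
Position 59 falls at value 7.

7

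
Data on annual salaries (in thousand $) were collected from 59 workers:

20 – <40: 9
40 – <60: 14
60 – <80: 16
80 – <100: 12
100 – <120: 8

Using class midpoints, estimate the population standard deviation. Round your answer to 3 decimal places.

25.208

Midpoints: 30, 50, 70, 90, 110
n = 59, Σfm = 4050, mean = 68.6441
Σfm² = 315500
Σf(m − x̄)² = Σfm² − (Σfm)²/n = 315500 − 4050²/59 = 37491.5254
Population variance = 37491.5254 / 59 = 635.4496
Standard deviation = √635.4496 = 25.2081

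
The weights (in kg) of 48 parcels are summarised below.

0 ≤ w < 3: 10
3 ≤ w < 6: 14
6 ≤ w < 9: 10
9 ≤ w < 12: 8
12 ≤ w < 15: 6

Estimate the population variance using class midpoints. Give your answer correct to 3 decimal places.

Midpoints: 1.5, 4.5, 7.5, 10.5, 13.5
n = 48, Σfm = 318, mean = 6.6250
Σfm² = 2844
Σf(m − x̄)² = Σfm² − (Σfm)²/n = 2844 − 318²/48 = 737.2500
Population variance = 737.2500 / 48 = 15.3594

15.359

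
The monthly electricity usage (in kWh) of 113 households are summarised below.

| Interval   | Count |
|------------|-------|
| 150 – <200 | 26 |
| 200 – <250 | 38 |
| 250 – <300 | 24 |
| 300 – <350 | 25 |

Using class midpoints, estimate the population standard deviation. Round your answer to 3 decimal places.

53.549

Midpoints: 175, 225, 275, 325
n = 113, Σfm = 27825, mean = 246.2389
Σfm² = 7175625
Σf(m − x̄)² = Σfm² − (Σfm)²/n = 7175625 − 27825²/113 = 324026.5487
Population variance = 324026.5487 / 113 = 2867.4916
Standard deviation = √2867.4916 = 53.5490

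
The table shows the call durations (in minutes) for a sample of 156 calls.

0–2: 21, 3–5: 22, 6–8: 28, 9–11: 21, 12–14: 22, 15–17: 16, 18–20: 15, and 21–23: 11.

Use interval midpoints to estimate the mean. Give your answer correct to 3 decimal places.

10.154

Midpoints: 1, 4, 7, 10, 13, 16, 19, 22
Σfm = 21×1 + 22×4 + 28×7 + 21×10 + 22×13 + 16×16 + 15×19 + 11×22 = 1584
n = Σf = 156
Mean = 1584 / 156 = 10.1538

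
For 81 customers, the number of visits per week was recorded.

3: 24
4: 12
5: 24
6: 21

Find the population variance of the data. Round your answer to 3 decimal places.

1.361

Values: 3, 4, 5, 6
n = 81, Σfx = 366, mean = 4.5185
Σfx² = 1764
Σf(x − x̄)² = Σfx² − (Σfx)²/n = 1764 − 366²/81 = 110.2222
Population variance = 110.2222 / 81 = 1.3608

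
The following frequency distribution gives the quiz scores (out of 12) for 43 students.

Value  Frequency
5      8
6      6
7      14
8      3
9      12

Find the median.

7

Cumulative frequencies: 8, 14, 28, 31, 43
n = 43, so the median is the value in position (n+1)/2 = 22.
Position 22 falls at value 7.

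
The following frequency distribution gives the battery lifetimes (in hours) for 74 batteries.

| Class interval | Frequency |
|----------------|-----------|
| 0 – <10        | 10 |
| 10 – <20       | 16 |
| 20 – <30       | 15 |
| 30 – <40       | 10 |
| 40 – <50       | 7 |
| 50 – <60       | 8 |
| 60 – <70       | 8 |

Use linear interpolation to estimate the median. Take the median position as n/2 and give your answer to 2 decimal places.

27.33

Cumulative frequencies: 10, 26, 41, 51, 58, 66, 74
n = 74; position = n/2 = 37.
This falls in the class 20 – <30: L = 20, F = 26, f = 15, h = 10.
Median ≈ 20 + ((37 − 26) / 15) × 10 = 27.3333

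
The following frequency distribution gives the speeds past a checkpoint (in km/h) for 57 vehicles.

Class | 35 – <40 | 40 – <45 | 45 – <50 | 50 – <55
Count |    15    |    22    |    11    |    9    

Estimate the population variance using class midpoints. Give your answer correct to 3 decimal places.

Midpoints: 37.5, 42.5, 47.5, 52.5
n = 57, Σfm = 2492.5, mean = 43.7281
Σfm² = 110456.25
Σf(m − x̄)² = Σfm² − (Σfm)²/n = 110456.25 − 2492.5²/57 = 1464.0351
Population variance = 1464.0351 / 57 = 25.6848

25.685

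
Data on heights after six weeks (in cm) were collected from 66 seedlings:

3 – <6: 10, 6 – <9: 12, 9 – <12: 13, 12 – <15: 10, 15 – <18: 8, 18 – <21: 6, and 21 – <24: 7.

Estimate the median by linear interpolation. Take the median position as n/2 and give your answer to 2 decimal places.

11.54

Cumulative frequencies: 10, 22, 35, 45, 53, 59, 66
n = 66; position = n/2 = 33.
This falls in the class 9 – <12: L = 9, F = 22, f = 13, h = 3.
Median ≈ 9 + ((33 − 22) / 13) × 3 = 11.5385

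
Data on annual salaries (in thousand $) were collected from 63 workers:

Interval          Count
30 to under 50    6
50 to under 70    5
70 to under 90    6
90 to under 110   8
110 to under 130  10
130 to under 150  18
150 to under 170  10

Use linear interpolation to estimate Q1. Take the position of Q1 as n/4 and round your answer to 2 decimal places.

Cumulative frequencies: 6, 11, 17, 25, 35, 53, 63
n = 63; position = n/4 = 15.75.
This falls in the class 70 to under 90: L = 70, F = 11, f = 6, h = 20.
Lower quartile ≈ 70 + ((15.75 − 11) / 6) × 20 = 85.8333

85.83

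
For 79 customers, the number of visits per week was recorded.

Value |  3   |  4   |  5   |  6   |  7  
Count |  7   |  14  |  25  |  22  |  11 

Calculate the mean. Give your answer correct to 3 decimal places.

Values: 3, 4, 5, 6, 7
Σfx = 7×3 + 14×4 + 25×5 + 22×6 + 11×7 = 411
n = Σf = 79
Mean = 411 / 79 = 5.2025

5.203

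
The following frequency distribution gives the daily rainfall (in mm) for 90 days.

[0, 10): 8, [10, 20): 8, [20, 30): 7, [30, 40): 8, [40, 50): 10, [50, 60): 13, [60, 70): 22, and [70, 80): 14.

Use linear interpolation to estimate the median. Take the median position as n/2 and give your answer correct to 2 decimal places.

Cumulative frequencies: 8, 16, 23, 31, 41, 54, 76, 90
n = 90; position = n/2 = 45.
This falls in the class [50, 60): L = 50, F = 41, f = 13, h = 10.
Median ≈ 50 + ((45 − 41) / 13) × 10 = 53.0769

53.08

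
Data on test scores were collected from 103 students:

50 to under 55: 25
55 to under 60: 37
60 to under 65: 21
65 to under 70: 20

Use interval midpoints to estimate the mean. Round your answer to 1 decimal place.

Midpoints: 52.5, 57.5, 62.5, 67.5
Σfm = 25×52.5 + 37×57.5 + 21×62.5 + 20×67.5 = 6102.5
n = Σf = 103
Mean = 6102.5 / 103 = 59.2476

59.2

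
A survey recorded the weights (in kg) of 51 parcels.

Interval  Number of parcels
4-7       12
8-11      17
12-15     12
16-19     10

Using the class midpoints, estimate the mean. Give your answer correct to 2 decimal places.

Midpoints: 5.5, 9.5, 13.5, 17.5
Σfm = 12×5.5 + 17×9.5 + 12×13.5 + 10×17.5 = 564.5
n = Σf = 51
Mean = 564.5 / 51 = 11.0686

11.07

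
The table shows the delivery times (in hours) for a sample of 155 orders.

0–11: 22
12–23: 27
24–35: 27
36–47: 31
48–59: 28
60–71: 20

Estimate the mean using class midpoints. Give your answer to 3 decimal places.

Midpoints: 5.5, 17.5, 29.5, 41.5, 53.5, 65.5
Σfm = 22×5.5 + 27×17.5 + 27×29.5 + 31×41.5 + 28×53.5 + 20×65.5 = 5484.5
n = Σf = 155
Mean = 5484.5 / 155 = 35.3839

35.384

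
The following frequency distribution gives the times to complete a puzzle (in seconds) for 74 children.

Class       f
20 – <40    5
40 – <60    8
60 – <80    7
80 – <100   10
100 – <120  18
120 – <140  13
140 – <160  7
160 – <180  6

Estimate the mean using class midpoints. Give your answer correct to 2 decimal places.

Midpoints: 30, 50, 70, 90, 110, 130, 150, 170
Σfm = 5×30 + 8×50 + 7×70 + 10×90 + 18×110 + 13×130 + 7×150 + 6×170 = 7680
n = Σf = 74
Mean = 7680 / 74 = 103.7838

103.78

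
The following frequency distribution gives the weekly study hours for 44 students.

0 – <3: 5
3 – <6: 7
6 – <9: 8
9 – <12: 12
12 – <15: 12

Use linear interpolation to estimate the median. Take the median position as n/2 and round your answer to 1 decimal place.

Cumulative frequencies: 5, 12, 20, 32, 44
n = 44; position = n/2 = 22.
This falls in the class 9 – <12: L = 9, F = 20, f = 12, h = 3.
Median ≈ 9 + ((22 − 20) / 12) × 3 = 9.5000

9.5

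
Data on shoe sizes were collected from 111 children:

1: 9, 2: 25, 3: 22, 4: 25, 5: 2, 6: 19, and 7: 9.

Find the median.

3

Cumulative frequencies: 9, 34, 56, 81, 83, 102, 111
n = 111, so the median is the value in position (n+1)/2 = 56.
Position 56 falls at value 3.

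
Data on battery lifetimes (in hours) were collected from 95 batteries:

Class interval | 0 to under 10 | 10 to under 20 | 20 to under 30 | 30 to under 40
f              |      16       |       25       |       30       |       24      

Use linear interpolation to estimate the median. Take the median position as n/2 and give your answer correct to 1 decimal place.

22.2

Cumulative frequencies: 16, 41, 71, 95
n = 95; position = n/2 = 47.5.
This falls in the class 20 to under 30: L = 20, F = 41, f = 30, h = 10.
Median ≈ 20 + ((47.5 − 41) / 30) × 10 = 22.1667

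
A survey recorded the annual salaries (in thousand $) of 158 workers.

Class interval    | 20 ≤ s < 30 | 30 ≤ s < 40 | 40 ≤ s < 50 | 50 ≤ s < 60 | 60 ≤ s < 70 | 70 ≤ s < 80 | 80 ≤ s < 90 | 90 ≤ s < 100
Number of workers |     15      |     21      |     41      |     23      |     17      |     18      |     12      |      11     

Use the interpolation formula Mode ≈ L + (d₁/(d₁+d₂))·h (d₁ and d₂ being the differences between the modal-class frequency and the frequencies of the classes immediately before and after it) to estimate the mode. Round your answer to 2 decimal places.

Modal class: 40 ≤ s < 50 (highest frequency 41).
d₁ = 41 − 21 = 20, d₂ = 41 − 23 = 18
Mode ≈ 40 + (20/(20+18)) × 10 = 40 + 5.2632 = 45.2632

45.26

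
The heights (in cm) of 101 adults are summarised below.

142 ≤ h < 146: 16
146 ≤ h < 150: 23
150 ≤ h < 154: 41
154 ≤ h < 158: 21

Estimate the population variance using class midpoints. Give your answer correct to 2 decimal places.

Midpoints: 144, 148, 152, 156
n = 101, Σfm = 15216, mean = 150.6535
Σfm² = 2293888
Σf(m − x̄)² = Σfm² − (Σfm)²/n = 2293888 − 15216²/101 = 1544.8713
Population variance = 1544.8713 / 101 = 15.2958

15.30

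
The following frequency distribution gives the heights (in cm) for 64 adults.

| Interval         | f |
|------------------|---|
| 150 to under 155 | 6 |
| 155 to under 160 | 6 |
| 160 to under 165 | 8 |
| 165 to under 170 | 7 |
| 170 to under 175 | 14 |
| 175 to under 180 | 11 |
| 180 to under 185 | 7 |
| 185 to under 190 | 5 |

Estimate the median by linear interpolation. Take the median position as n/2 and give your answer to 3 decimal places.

171.786

Cumulative frequencies: 6, 12, 20, 27, 41, 52, 59, 64
n = 64; position = n/2 = 32.
This falls in the class 170 to under 175: L = 170, F = 27, f = 14, h = 5.
Median ≈ 170 + ((32 − 27) / 14) × 5 = 171.7857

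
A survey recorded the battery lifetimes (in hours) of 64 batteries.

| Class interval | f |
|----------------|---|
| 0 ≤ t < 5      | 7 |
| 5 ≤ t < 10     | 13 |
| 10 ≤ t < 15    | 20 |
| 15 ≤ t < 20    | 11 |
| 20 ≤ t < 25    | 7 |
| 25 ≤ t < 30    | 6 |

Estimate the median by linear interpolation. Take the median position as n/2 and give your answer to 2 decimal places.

Cumulative frequencies: 7, 20, 40, 51, 58, 64
n = 64; position = n/2 = 32.
This falls in the class 10 ≤ t < 15: L = 10, F = 20, f = 20, h = 5.
Median ≈ 10 + ((32 − 20) / 20) × 5 = 13.0000

13.00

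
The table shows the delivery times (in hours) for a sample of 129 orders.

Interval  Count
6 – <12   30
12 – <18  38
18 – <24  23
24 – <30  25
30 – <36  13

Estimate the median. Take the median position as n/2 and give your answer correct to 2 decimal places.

17.45

Cumulative frequencies: 30, 68, 91, 116, 129
n = 129; position = n/2 = 64.5.
This falls in the class 12 – <18: L = 12, F = 30, f = 38, h = 6.
Median ≈ 12 + ((64.5 − 30) / 38) × 6 = 17.4474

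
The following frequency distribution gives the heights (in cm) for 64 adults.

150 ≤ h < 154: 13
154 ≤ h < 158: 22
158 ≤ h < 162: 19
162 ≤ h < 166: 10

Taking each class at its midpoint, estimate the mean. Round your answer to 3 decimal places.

Midpoints: 152, 156, 160, 164
Σfm = 13×152 + 22×156 + 19×160 + 10×164 = 10088
n = Σf = 64
Mean = 10088 / 64 = 157.6250

157.625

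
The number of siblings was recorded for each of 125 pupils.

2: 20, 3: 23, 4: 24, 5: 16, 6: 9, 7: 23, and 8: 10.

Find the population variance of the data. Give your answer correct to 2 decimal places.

Values: 2, 3, 4, 5, 6, 7, 8
n = 125, Σfx = 580, mean = 4.6400
Σfx² = 3162
Σf(x − x̄)² = Σfx² − (Σfx)²/n = 3162 − 580²/125 = 470.8000
Population variance = 470.8000 / 125 = 3.7664

3.77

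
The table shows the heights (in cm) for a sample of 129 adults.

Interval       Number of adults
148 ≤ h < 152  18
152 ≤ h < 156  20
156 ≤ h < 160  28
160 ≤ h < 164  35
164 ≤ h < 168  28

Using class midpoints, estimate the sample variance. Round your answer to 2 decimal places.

28.69

Midpoints: 150, 154, 158, 162, 166
n = 129, Σfm = 20522, mean = 159.0853
Σfm² = 3268420
Σf(m − x̄)² = Σfm² − (Σfm)²/n = 3268420 − 20522²/129 = 3672.0620
Sample variance = 3672.0620 / 128 = 28.6880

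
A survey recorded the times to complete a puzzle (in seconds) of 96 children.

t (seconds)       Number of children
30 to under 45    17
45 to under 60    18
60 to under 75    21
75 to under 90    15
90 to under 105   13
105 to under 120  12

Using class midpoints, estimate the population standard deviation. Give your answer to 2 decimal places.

Midpoints: 37.5, 52.5, 67.5, 82.5, 97.5, 112.5
n = 96, Σfm = 6855, mean = 71.4062
Σfm² = 546750
Σf(m − x̄)² = Σfm² − (Σfm)²/n = 546750 − 6855²/96 = 57260.1562
Population variance = 57260.1562 / 96 = 596.4600
Standard deviation = √596.4600 = 24.4225

24.42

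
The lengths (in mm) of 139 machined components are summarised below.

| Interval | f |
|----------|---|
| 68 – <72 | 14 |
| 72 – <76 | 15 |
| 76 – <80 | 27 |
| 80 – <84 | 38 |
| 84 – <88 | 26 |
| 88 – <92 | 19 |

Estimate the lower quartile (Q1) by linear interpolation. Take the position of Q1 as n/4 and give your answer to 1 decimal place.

76.9

Cumulative frequencies: 14, 29, 56, 94, 120, 139
n = 139; position = n/4 = 34.75.
This falls in the class 76 – <80: L = 76, F = 29, f = 27, h = 4.
Lower quartile ≈ 76 + ((34.75 − 29) / 27) × 4 = 76.8519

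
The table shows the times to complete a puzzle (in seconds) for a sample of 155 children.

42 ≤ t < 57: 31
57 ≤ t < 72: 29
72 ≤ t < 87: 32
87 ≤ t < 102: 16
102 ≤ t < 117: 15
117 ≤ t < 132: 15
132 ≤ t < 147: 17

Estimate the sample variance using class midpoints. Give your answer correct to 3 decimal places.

Midpoints: 49.5, 64.5, 79.5, 94.5, 109.5, 124.5, 139.5
n = 155, Σfm = 13342.5, mean = 86.0806
Σfm² = 1284918.75
Σf(m − x̄)² = Σfm² − (Σfm)²/n = 1284918.75 − 13342.5²/155 = 136387.7419
Sample variance = 136387.7419 / 154 = 885.6347

885.635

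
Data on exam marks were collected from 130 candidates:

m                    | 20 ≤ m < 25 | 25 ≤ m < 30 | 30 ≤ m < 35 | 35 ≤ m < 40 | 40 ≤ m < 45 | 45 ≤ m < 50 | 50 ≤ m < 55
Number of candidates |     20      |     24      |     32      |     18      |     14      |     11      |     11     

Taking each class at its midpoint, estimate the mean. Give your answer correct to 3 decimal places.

34.769

Midpoints: 22.5, 27.5, 32.5, 37.5, 42.5, 47.5, 52.5
Σfm = 20×22.5 + 24×27.5 + 32×32.5 + 18×37.5 + 14×42.5 + 11×47.5 + 11×52.5 = 4520
n = Σf = 130
Mean = 4520 / 130 = 34.7692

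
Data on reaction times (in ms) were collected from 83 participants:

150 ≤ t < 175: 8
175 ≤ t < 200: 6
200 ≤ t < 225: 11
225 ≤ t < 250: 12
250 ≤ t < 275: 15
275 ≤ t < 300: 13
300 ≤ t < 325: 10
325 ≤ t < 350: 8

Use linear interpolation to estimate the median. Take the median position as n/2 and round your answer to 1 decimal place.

257.5

Cumulative frequencies: 8, 14, 25, 37, 52, 65, 75, 83
n = 83; position = n/2 = 41.5.
This falls in the class 250 ≤ t < 275: L = 250, F = 37, f = 15, h = 25.
Median ≈ 250 + ((41.5 − 37) / 15) × 25 = 257.5000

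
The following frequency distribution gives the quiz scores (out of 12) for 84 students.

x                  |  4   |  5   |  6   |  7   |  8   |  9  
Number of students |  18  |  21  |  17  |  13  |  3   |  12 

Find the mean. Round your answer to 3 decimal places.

5.976

Values: 4, 5, 6, 7, 8, 9
Σfx = 18×4 + 21×5 + 17×6 + 13×7 + 3×8 + 12×9 = 502
n = Σf = 84
Mean = 502 / 84 = 5.9762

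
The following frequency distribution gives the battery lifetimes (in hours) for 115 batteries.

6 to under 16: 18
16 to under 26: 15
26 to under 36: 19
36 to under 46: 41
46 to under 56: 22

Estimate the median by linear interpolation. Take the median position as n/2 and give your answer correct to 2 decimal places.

37.34

Cumulative frequencies: 18, 33, 52, 93, 115
n = 115; position = n/2 = 57.5.
This falls in the class 36 to under 46: L = 36, F = 52, f = 41, h = 10.
Median ≈ 36 + ((57.5 − 52) / 41) × 10 = 37.3415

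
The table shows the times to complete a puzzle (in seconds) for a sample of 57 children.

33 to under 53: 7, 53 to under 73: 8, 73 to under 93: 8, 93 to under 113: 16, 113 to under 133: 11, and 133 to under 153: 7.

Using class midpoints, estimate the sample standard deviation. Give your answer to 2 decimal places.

31.05

Midpoints: 43, 63, 83, 103, 123, 143
n = 57, Σfm = 5471, mean = 95.9825
Σfm² = 579113
Σf(m − x̄)² = Σfm² − (Σfm)²/n = 579113 − 5471²/57 = 53992.9825
Sample variance = 53992.9825 / 56 = 964.1604
Standard deviation = √964.1604 = 31.0509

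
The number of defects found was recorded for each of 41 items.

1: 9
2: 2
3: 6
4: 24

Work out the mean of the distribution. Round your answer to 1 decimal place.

3.1

Values: 1, 2, 3, 4
Σfx = 9×1 + 2×2 + 6×3 + 24×4 = 127
n = Σf = 41
Mean = 127 / 41 = 3.0976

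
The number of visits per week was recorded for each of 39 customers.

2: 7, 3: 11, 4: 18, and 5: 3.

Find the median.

Cumulative frequencies: 7, 18, 36, 39
n = 39, so the median is the value in position (n+1)/2 = 20.
Position 20 falls at value 4.

4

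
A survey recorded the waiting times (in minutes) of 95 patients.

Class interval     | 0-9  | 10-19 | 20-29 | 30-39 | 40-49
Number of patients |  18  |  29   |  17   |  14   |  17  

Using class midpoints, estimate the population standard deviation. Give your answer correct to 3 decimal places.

13.763

Midpoints: 4.5, 14.5, 24.5, 34.5, 44.5
n = 95, Σfm = 2157.5, mean = 22.7105
Σfm² = 66993.75
Σf(m − x̄)² = Σfm² − (Σfm)²/n = 66993.75 − 2157.5²/95 = 17995.7895
Population variance = 17995.7895 / 95 = 189.4294
Standard deviation = √189.4294 = 13.7633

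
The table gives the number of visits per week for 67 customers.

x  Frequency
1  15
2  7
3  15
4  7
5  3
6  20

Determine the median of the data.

3

Cumulative frequencies: 15, 22, 37, 44, 47, 67
n = 67, so the median is the value in position (n+1)/2 = 34.
Position 34 falls at value 3.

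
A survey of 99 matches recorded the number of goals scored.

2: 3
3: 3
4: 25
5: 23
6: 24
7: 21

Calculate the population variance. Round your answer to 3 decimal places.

Values: 2, 3, 4, 5, 6, 7
n = 99, Σfx = 521, mean = 5.2626
Σfx² = 2907
Σf(x − x̄)² = Σfx² − (Σfx)²/n = 2907 − 521²/99 = 165.1717
Population variance = 165.1717 / 99 = 1.6684

1.668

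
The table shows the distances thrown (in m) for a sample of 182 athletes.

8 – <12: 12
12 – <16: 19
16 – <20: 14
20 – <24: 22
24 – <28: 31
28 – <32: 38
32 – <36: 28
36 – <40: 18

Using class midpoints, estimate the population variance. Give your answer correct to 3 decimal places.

Midpoints: 10, 14, 18, 22, 26, 30, 34, 38
n = 182, Σfm = 4704, mean = 25.8462
Σfm² = 133624
Σf(m − x̄)² = Σfm² − (Σfm)²/n = 133624 − 4704²/182 = 12043.6923
Population variance = 12043.6923 / 182 = 66.1741

66.174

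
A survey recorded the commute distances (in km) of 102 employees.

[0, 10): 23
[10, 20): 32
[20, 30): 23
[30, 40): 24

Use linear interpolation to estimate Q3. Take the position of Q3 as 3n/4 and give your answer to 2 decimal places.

29.35

Cumulative frequencies: 23, 55, 78, 102
n = 102; position = 3n/4 = 76.5.
This falls in the class [20, 30): L = 20, F = 55, f = 23, h = 10.
Upper quartile ≈ 20 + ((76.5 − 55) / 23) × 10 = 29.3478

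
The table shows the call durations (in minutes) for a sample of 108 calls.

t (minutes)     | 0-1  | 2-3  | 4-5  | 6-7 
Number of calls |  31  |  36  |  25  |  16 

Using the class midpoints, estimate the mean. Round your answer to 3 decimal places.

Midpoints: 0.5, 2.5, 4.5, 6.5
Σfm = 31×0.5 + 36×2.5 + 25×4.5 + 16×6.5 = 322
n = Σf = 108
Mean = 322 / 108 = 2.9815

2.981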